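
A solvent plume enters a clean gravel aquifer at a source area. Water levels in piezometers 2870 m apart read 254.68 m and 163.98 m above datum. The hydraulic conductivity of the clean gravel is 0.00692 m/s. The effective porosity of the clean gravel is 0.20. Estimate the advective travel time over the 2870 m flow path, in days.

30.4

Convert K: 0.00692 m/s × 86400 = 597.9 m/day.
Hydraulic gradient i = (254.68 − 163.98) / 2870 = 90.7 / 2870 = 0.03160.
Darcy flux q = K · i = 597.9 × 0.03160 = 18.89 m/day.
Seepage velocity v = q / n_e = 18.89 / 0.20 = 94.47 m/day.
Travel time t = L / v = 2870 / 94.47 = 30.38 days.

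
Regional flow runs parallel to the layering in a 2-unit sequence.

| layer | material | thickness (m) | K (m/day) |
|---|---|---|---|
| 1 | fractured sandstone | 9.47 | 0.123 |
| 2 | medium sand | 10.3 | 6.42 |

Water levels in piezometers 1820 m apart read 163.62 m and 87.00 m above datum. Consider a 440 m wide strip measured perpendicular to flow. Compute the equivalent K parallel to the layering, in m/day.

Flow is parallel to layering, so each bed carries its own Darcy discharge and the transmissivities add.
Σ(K_i·b_i) = 0.123×9.47 + 6.42×10.3 = 67.29 m²/day.
Total thickness b = 19.77 m, so K_eq = Σ(K_i·b_i)/b = 3.404 m/day.

3.40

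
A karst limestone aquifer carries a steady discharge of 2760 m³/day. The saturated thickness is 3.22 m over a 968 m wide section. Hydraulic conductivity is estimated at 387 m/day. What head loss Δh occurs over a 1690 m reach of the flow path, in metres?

Cross-sectional area A = 968 × 3.22 = 3117 m².
From Q = K·A·i, i = Q / (K·A) = 2760 / (387.0 × 3117) = 0.002288.
Head loss Δh = i · L = 0.002288 × 1690 = 3.867 m.

3.87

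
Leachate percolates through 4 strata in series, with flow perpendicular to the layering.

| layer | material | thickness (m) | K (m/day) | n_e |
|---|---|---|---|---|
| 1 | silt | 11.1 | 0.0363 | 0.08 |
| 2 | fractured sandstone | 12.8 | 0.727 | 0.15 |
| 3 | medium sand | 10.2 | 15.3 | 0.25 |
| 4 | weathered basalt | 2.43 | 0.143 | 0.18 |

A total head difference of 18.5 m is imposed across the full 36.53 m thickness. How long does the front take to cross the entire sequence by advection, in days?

107

With flow normal to the layers, continuity requires the same specific discharge q through every layer.
Σ(b_i/K_i) = 11.1/0.0363 + 12.8/0.727 + 10.2/15.3 + 2.43/0.143 = 341.1 d.
q = Δh / Σ(b_i/K_i) = 18.5 / 341.1 = 0.05424 m/day.
In each layer the seepage velocity is v_i = q/n_i, so the layer transit time is t_i = b_i·n_i / q:
  layer 1 (silt): t_1 = 11.1 × 0.08 / 0.05424 = 16.37 d
  layer 2 (fractured sandstone): t_2 = 12.8 × 0.15 / 0.05424 = 35.40 d
  layer 3 (medium sand): t_3 = 10.2 × 0.25 / 0.05424 = 47.01 d
  layer 4 (weathered basalt): t_4 = 2.43 × 0.18 / 0.05424 = 8.064 d
Total t = Σ t_i = 106.8 days.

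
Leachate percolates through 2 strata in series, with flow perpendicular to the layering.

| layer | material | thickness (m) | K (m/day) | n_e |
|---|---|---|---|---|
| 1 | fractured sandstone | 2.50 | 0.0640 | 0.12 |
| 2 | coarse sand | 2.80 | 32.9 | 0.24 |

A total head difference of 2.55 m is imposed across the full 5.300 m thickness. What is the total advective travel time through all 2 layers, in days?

14.9

With flow normal to the layers, continuity requires the same specific discharge q through every layer.
Σ(b_i/K_i) = 2.50/0.0640 + 2.80/32.9 = 39.15 d.
q = Δh / Σ(b_i/K_i) = 2.55 / 39.15 = 0.06514 m/day.
In each layer the seepage velocity is v_i = q/n_i, so the layer transit time is t_i = b_i·n_i / q:
  layer 1 (fractured sandstone): t_1 = 2.50 × 0.12 / 0.06514 = 4.606 d
  layer 2 (coarse sand): t_2 = 2.80 × 0.24 / 0.06514 = 10.32 d
Total t = Σ t_i = 14.92 days.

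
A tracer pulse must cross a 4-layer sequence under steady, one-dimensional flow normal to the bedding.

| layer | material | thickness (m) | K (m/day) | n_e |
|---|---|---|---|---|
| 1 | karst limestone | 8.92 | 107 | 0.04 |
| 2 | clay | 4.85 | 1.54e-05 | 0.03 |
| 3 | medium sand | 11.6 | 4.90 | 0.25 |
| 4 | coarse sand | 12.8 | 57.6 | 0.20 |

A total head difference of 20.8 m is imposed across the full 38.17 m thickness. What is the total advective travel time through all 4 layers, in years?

247

With flow normal to the layers, continuity requires the same specific discharge q through every layer.
Σ(b_i/K_i) = 8.92/107 + 4.85/1.54e-05 + 11.6/4.90 + 12.8/57.6 = 3.149e+05 d.
q = Δh / Σ(b_i/K_i) = 20.8 / 3.149e+05 = 6.604e-05 m/day.
In each layer the seepage velocity is v_i = q/n_i, so the layer transit time is t_i = b_i·n_i / q:
  layer 1 (karst limestone): t_1 = 8.92 × 0.04 / 6.604e-05 = 5402 d
  layer 2 (clay): t_2 = 4.85 × 0.03 / 6.604e-05 = 2203 d
  layer 3 (medium sand): t_3 = 11.6 × 0.25 / 6.604e-05 = 43910 d
  layer 4 (coarse sand): t_4 = 12.8 × 0.20 / 6.604e-05 = 38762 d
Total t = Σ t_i = 90277 days = 247.2 years.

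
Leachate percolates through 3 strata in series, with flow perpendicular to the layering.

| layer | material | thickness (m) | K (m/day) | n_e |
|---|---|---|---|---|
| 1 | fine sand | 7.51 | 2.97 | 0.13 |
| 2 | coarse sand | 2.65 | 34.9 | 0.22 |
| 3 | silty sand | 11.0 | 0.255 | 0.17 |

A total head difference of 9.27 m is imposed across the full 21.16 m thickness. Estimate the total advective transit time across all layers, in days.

With flow normal to the layers, continuity requires the same specific discharge q through every layer.
Σ(b_i/K_i) = 7.51/2.97 + 2.65/34.9 + 11.0/0.255 = 45.74 d.
q = Δh / Σ(b_i/K_i) = 9.27 / 45.74 = 0.2027 m/day.
In each layer the seepage velocity is v_i = q/n_i, so the layer transit time is t_i = b_i·n_i / q:
  layer 1 (fine sand): t_1 = 7.51 × 0.13 / 0.2027 = 4.817 d
  layer 2 (coarse sand): t_2 = 2.65 × 0.22 / 0.2027 = 2.877 d
  layer 3 (silty sand): t_3 = 11.0 × 0.17 / 0.2027 = 9.227 d
Total t = Σ t_i = 16.92 days.

16.9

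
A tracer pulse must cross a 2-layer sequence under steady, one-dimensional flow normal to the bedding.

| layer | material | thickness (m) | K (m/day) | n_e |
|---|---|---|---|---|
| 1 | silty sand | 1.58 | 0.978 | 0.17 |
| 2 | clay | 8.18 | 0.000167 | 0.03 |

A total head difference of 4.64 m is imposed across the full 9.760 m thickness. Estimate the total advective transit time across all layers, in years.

With flow normal to the layers, continuity requires the same specific discharge q through every layer.
Σ(b_i/K_i) = 1.58/0.978 + 8.18/0.000167 = 48984 d.
q = Δh / Σ(b_i/K_i) = 4.64 / 48984 = 9.473e-05 m/day.
In each layer the seepage velocity is v_i = q/n_i, so the layer transit time is t_i = b_i·n_i / q:
  layer 1 (silty sand): t_1 = 1.58 × 0.17 / 9.473e-05 = 2836 d
  layer 2 (clay): t_2 = 8.18 × 0.03 / 9.473e-05 = 2591 d
Total t = Σ t_i = 5426 days = 14.86 years.

14.9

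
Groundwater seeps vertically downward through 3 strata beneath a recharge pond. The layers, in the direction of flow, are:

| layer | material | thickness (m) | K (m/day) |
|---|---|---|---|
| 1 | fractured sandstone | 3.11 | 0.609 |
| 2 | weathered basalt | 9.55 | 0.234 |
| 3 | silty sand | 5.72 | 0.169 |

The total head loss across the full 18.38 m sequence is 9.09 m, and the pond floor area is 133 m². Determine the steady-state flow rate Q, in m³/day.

Flow is perpendicular to layering, so the layers act in series and the equivalent K is the thickness-weighted harmonic mean.
Total thickness L = 3.11 + 9.55 + 5.72 = 18.38 m.
Σ(b_i/K_i) = 3.11/0.609 + 9.55/0.234 + 5.72/0.169 = 79.76 d.
K_eq = L / Σ(b_i/K_i) = 18.38 / 79.76 = 0.2304 m/day.
Q = K_eq · A · (Δh/L) = 0.2304 × 133 × (9.09/18.38) = 15.16 m³/day.

15.2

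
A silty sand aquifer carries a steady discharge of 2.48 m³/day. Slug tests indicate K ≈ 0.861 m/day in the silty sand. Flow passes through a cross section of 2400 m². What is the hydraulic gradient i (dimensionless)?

0.00120

From Q = K·A·i, i = Q / (K·A) = 2.48 / (0.8610 × 2400) = 0.001200.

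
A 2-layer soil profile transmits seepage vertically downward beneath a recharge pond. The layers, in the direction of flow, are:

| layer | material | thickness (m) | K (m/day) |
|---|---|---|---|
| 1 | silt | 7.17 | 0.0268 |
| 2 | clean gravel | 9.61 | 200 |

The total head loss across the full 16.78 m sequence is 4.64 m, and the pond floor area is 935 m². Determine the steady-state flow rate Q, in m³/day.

Flow is perpendicular to layering, so the layers act in series and the equivalent K is the thickness-weighted harmonic mean.
Total thickness L = 7.17 + 9.61 = 16.78 m.
Σ(b_i/K_i) = 7.17/0.0268 + 9.61/200 = 267.6 d.
K_eq = L / Σ(b_i/K_i) = 16.78 / 267.6 = 0.06271 m/day.
Q = K_eq · A · (Δh/L) = 0.06271 × 935 × (4.64/16.78) = 16.21 m³/day.

16.2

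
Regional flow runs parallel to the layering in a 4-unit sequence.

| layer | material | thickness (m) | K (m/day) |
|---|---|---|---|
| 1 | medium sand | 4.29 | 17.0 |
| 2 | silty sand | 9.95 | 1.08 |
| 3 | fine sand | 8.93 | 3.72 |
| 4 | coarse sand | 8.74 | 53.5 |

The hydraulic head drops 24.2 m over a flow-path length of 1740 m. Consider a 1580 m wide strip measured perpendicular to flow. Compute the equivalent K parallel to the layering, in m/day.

18.3

Flow is parallel to layering, so each bed carries its own Darcy discharge and the transmissivities add.
Σ(K_i·b_i) = 17.0×4.29 + 1.08×9.95 + 3.72×8.93 + 53.5×8.74 = 584.5 m²/day.
Total thickness b = 31.91 m, so K_eq = Σ(K_i·b_i)/b = 18.32 m/day.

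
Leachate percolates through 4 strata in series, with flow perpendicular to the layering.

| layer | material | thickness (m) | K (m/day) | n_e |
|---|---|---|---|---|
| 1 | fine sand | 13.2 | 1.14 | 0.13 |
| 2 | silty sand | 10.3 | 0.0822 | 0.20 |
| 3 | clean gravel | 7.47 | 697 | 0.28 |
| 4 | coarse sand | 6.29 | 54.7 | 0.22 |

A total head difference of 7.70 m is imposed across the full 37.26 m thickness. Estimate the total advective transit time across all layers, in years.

0.353

With flow normal to the layers, continuity requires the same specific discharge q through every layer.
Σ(b_i/K_i) = 13.2/1.14 + 10.3/0.0822 + 7.47/697 + 6.29/54.7 = 137.0 d.
q = Δh / Σ(b_i/K_i) = 7.70 / 137.0 = 0.05620 m/day.
In each layer the seepage velocity is v_i = q/n_i, so the layer transit time is t_i = b_i·n_i / q:
  layer 1 (fine sand): t_1 = 13.2 × 0.13 / 0.05620 = 30.53 d
  layer 2 (silty sand): t_2 = 10.3 × 0.20 / 0.05620 = 36.65 d
  layer 3 (clean gravel): t_3 = 7.47 × 0.28 / 0.05620 = 37.22 d
  layer 4 (coarse sand): t_4 = 6.29 × 0.22 / 0.05620 = 24.62 d
Total t = Σ t_i = 129.0 days = 0.3533 years.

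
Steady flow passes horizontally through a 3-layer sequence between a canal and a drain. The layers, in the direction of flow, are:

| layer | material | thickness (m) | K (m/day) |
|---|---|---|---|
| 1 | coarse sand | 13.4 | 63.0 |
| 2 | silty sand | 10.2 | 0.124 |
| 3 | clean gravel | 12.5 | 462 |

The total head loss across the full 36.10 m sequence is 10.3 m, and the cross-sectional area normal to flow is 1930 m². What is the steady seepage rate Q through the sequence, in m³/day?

Flow is perpendicular to layering, so the layers act in series and the equivalent K is the thickness-weighted harmonic mean.
Total thickness L = 13.4 + 10.2 + 12.5 = 36.10 m.
Σ(b_i/K_i) = 13.4/63.0 + 10.2/0.124 + 12.5/462 = 82.50 d.
K_eq = L / Σ(b_i/K_i) = 36.10 / 82.50 = 0.4376 m/day.
Q = K_eq · A · (Δh/L) = 0.4376 × 1930 × (10.3/36.10) = 241.0 m³/day.

241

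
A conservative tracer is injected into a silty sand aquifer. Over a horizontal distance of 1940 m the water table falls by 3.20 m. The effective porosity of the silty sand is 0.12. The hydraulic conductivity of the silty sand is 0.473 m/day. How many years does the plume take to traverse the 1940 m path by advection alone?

817

Hydraulic gradient i = Δh / L = 3.20 / 1940 = 0.001649.
Darcy flux q = K · i = 0.4730 × 0.001649 = 0.0007802 m/day.
Seepage velocity v = q / n_e = 0.0007802 / 0.12 = 0.006502 m/day.
Travel time t = L / v = 1940 / 0.006502 = 2.984e+05 days = 816.9 years.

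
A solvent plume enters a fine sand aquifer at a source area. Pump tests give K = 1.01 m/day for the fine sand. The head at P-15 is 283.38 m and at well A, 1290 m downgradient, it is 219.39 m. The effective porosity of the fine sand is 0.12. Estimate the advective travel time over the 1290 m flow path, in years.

8.46

Hydraulic gradient i = (283.38 − 219.39) / 1290 = 63.99 / 1290 = 0.04960.
Darcy flux q = K · i = 1.010 × 0.04960 = 0.05010 m/day.
Seepage velocity v = q / n_e = 0.05010 / 0.12 = 0.4175 m/day.
Travel time t = L / v = 1290 / 0.4175 = 3090 days = 8.459 years.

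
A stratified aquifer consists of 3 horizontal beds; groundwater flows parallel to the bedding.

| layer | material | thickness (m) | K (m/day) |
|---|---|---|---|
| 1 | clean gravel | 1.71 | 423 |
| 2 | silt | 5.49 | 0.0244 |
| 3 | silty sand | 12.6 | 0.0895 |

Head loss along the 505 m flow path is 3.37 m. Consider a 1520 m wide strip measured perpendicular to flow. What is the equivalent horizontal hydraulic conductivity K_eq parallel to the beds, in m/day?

36.6

Flow is parallel to layering, so each bed carries its own Darcy discharge and the transmissivities add.
Σ(K_i·b_i) = 423×1.71 + 0.0244×5.49 + 0.0895×12.6 = 724.6 m²/day.
Total thickness b = 19.80 m, so K_eq = Σ(K_i·b_i)/b = 36.60 m/day.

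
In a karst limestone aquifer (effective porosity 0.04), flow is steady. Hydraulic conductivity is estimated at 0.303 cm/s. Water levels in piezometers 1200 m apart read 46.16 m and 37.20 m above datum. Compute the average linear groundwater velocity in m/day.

48.9

Convert K: 0.303 cm/s × 864 = 261.8 m/day.
Hydraulic gradient i = (46.16 − 37.20) / 1200 = 8.96 / 1200 = 0.007467.
Darcy flux q = K · i = 261.8 × 0.007467 = 1.955 m/day.
Seepage velocity v = q / n_e = 1.955 / 0.04 = 48.87 m/day.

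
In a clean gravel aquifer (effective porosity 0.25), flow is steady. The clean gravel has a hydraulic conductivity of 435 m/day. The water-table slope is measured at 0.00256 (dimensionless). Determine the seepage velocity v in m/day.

4.45

Hydraulic gradient i = 0.00256.
Darcy flux q = K · i = 435.0 × 0.002560 = 1.114 m/day.
Seepage velocity v = q / n_e = 1.114 / 0.25 = 4.454 m/day.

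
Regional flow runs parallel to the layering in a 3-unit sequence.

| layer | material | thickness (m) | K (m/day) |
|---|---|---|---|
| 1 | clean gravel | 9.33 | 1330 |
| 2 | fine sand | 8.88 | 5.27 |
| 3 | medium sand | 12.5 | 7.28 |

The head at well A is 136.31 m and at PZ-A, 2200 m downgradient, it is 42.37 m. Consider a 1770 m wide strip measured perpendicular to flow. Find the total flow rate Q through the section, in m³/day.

Flow is parallel to layering, so each bed carries its own Darcy discharge and the transmissivities add.
Σ(K_i·b_i) = 1330×9.33 + 5.27×8.88 + 7.28×12.5 = 12547 m²/day.
Hydraulic gradient i = (136.31 − 42.37) / 2200 = 93.94 / 2200 = 0.04270.
Q = Σ(K_i·b_i) · W · i = 12547 × 1770 × 0.04270 = 9.483e+05 m³/day.

948000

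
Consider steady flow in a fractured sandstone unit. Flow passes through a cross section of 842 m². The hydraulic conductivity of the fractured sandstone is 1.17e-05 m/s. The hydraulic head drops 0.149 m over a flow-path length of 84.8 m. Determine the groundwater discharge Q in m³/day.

Convert K: 1.17e-05 m/s × 86400 = 1.011 m/day.
Hydraulic gradient i = Δh / L = 0.149 / 84.8 = 0.001757.
Darcy's law: Q = K · A · i = 1.011 × 842.0 × 0.001757 = 1.496 m³/day.

1.50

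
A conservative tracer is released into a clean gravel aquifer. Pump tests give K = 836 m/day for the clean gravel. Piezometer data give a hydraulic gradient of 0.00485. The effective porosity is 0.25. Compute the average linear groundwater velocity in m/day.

Hydraulic gradient i = 0.00485.
Darcy flux q = K · i = 836.0 × 0.004850 = 4.055 m/day.
Seepage velocity v = q / n_e = 4.055 / 0.25 = 16.22 m/day.

16.2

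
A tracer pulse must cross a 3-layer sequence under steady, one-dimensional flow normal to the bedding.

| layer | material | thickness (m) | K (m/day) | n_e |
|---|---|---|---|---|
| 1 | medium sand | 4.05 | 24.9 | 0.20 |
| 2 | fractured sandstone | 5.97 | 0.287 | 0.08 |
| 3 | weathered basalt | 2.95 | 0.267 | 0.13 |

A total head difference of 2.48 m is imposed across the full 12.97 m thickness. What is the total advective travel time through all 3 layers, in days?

With flow normal to the layers, continuity requires the same specific discharge q through every layer.
Σ(b_i/K_i) = 4.05/24.9 + 5.97/0.287 + 2.95/0.267 = 32.01 d.
q = Δh / Σ(b_i/K_i) = 2.48 / 32.01 = 0.07747 m/day.
In each layer the seepage velocity is v_i = q/n_i, so the layer transit time is t_i = b_i·n_i / q:
  layer 1 (medium sand): t_1 = 4.05 × 0.20 / 0.07747 = 10.46 d
  layer 2 (fractured sandstone): t_2 = 5.97 × 0.08 / 0.07747 = 6.165 d
  layer 3 (weathered basalt): t_3 = 2.95 × 0.13 / 0.07747 = 4.950 d
Total t = Σ t_i = 21.57 days.

21.6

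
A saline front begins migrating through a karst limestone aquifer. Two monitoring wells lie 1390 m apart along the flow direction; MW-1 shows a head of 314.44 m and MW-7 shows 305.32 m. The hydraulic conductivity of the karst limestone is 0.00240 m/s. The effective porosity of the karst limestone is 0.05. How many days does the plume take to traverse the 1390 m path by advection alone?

51.1

Convert K: 0.00240 m/s × 86400 = 207.4 m/day.
Hydraulic gradient i = (314.44 − 305.32) / 1390 = 9.12 / 1390 = 0.006561.
Darcy flux q = K · i = 207.4 × 0.006561 = 1.361 m/day.
Seepage velocity v = q / n_e = 1.361 / 0.05 = 27.21 m/day.
Travel time t = L / v = 1390 / 27.21 = 51.08 days.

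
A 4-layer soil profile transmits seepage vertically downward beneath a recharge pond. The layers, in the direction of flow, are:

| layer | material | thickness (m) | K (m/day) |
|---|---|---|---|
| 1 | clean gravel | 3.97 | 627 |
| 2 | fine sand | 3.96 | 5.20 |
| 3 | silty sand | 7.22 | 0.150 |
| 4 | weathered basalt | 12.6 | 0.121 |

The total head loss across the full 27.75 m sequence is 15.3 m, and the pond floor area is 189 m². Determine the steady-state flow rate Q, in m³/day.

Flow is perpendicular to layering, so the layers act in series and the equivalent K is the thickness-weighted harmonic mean.
Total thickness L = 3.97 + 3.96 + 7.22 + 12.6 = 27.75 m.
Σ(b_i/K_i) = 3.97/627 + 3.96/5.20 + 7.22/0.150 + 12.6/0.121 = 153.0 d.
K_eq = L / Σ(b_i/K_i) = 27.75 / 153.0 = 0.1813 m/day.
Q = K_eq · A · (Δh/L) = 0.1813 × 189 × (15.3/27.75) = 18.90 m³/day.

18.9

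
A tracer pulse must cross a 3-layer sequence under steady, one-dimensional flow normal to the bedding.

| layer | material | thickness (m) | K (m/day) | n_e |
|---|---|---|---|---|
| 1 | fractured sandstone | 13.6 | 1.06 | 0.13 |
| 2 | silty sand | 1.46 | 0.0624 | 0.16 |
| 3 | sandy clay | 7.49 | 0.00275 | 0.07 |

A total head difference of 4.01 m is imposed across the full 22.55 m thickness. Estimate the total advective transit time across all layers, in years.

With flow normal to the layers, continuity requires the same specific discharge q through every layer.
Σ(b_i/K_i) = 13.6/1.06 + 1.46/0.0624 + 7.49/0.00275 = 2760 d.
q = Δh / Σ(b_i/K_i) = 4.01 / 2760 = 0.001453 m/day.
In each layer the seepage velocity is v_i = q/n_i, so the layer transit time is t_i = b_i·n_i / q:
  layer 1 (fractured sandstone): t_1 = 13.6 × 0.13 / 0.001453 = 1217 d
  layer 2 (silty sand): t_2 = 1.46 × 0.16 / 0.001453 = 160.8 d
  layer 3 (sandy clay): t_3 = 7.49 × 0.07 / 0.001453 = 360.8 d
Total t = Σ t_i = 1738 days = 4.760 years.

4.76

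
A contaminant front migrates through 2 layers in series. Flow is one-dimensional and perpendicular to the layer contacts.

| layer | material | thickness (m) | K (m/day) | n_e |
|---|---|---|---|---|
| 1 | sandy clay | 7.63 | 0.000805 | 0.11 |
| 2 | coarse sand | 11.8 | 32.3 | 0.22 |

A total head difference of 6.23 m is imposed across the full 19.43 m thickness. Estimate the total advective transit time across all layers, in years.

14.3

With flow normal to the layers, continuity requires the same specific discharge q through every layer.
Σ(b_i/K_i) = 7.63/0.000805 + 11.8/32.3 = 9479 d.
q = Δh / Σ(b_i/K_i) = 6.23 / 9479 = 0.0006573 m/day.
In each layer the seepage velocity is v_i = q/n_i, so the layer transit time is t_i = b_i·n_i / q:
  layer 1 (sandy clay): t_1 = 7.63 × 0.11 / 0.0006573 = 1277 d
  layer 2 (coarse sand): t_2 = 11.8 × 0.22 / 0.0006573 = 3950 d
Total t = Σ t_i = 5227 days = 14.31 years.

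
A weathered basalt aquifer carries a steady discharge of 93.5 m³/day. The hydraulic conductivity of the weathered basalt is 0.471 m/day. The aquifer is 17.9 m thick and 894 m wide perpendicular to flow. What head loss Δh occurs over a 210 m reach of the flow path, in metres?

2.61

Cross-sectional area A = 894 × 17.9 = 16003 m².
From Q = K·A·i, i = Q / (K·A) = 93.5 / (0.4710 × 16003) = 0.01241.
Head loss Δh = i · L = 0.01241 × 210 = 2.605 m.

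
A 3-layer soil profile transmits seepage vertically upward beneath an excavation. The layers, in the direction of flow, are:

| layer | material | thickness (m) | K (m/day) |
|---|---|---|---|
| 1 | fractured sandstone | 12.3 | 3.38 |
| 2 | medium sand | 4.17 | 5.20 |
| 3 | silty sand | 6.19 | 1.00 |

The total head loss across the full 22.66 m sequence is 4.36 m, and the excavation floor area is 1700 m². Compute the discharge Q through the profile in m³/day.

697

Flow is perpendicular to layering, so the layers act in series and the equivalent K is the thickness-weighted harmonic mean.
Total thickness L = 12.3 + 4.17 + 6.19 = 22.66 m.
Σ(b_i/K_i) = 12.3/3.38 + 4.17/5.20 + 6.19/1.00 = 10.63 d.
K_eq = L / Σ(b_i/K_i) = 22.66 / 10.63 = 2.132 m/day.
Q = K_eq · A · (Δh/L) = 2.132 × 1700 × (4.36/22.66) = 697.2 m³/day.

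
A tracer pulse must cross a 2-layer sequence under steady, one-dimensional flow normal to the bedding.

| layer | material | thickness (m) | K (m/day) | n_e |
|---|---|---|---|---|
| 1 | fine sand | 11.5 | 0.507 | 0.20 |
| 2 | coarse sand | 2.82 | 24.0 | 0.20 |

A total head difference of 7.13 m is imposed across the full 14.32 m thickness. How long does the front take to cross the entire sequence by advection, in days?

With flow normal to the layers, continuity requires the same specific discharge q through every layer.
Σ(b_i/K_i) = 11.5/0.507 + 2.82/24.0 = 22.80 d.
q = Δh / Σ(b_i/K_i) = 7.13 / 22.80 = 0.3127 m/day.
In each layer the seepage velocity is v_i = q/n_i, so the layer transit time is t_i = b_i·n_i / q:
  layer 1 (fine sand): t_1 = 11.5 × 0.20 / 0.3127 = 7.355 d
  layer 2 (coarse sand): t_2 = 2.82 × 0.20 / 0.3127 = 1.804 d
Total t = Σ t_i = 9.158 days.

9.16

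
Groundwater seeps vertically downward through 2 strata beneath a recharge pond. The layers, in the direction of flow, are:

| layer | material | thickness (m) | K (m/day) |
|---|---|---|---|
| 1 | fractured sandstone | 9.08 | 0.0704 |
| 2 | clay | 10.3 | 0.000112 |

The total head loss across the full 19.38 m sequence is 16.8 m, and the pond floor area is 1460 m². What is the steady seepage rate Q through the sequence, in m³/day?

0.266

Flow is perpendicular to layering, so the layers act in series and the equivalent K is the thickness-weighted harmonic mean.
Total thickness L = 9.08 + 10.3 = 19.38 m.
Σ(b_i/K_i) = 9.08/0.0704 + 10.3/0.000112 = 92093 d.
K_eq = L / Σ(b_i/K_i) = 19.38 / 92093 = 0.0002104 m/day.
Q = K_eq · A · (Δh/L) = 0.0002104 × 1460 × (16.8/19.38) = 0.2663 m³/day.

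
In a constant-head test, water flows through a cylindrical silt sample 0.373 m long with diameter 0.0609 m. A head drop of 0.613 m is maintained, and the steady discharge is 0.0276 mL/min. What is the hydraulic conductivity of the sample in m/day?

Cross-sectional area A = π·(d/2)² = π × (0.0609/2)² = 0.002913 m².
Convert discharge: 0.0276 mL/min = 4.600e-10 m³/s.
Darcy's law rearranged: K = Q·L / (A·Δh) = 4.600e-10 × 0.373 / (0.002913 × 0.613) = 9.609e-08 m/s = 0.008302 m/day.

0.00830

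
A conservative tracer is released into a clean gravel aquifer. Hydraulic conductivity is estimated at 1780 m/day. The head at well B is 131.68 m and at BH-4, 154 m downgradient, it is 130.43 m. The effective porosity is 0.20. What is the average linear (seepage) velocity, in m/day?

Hydraulic gradient i = (131.68 − 130.43) / 154 = 1.25 / 154 = 0.008117.
Darcy flux q = K · i = 1780 × 0.008117 = 14.45 m/day.
Seepage velocity v = q / n_e = 14.45 / 0.20 = 72.24 m/day.

72.2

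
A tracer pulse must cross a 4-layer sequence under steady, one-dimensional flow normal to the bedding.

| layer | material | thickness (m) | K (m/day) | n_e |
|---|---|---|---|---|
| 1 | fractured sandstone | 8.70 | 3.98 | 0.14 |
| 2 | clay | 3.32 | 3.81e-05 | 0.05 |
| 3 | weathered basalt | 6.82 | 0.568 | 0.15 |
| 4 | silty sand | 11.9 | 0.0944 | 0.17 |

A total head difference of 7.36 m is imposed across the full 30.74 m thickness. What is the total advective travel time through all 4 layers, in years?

144

With flow normal to the layers, continuity requires the same specific discharge q through every layer.
Σ(b_i/K_i) = 8.70/3.98 + 3.32/3.81e-05 + 6.82/0.568 + 11.9/0.0944 = 87279 d.
q = Δh / Σ(b_i/K_i) = 7.36 / 87279 = 8.433e-05 m/day.
In each layer the seepage velocity is v_i = q/n_i, so the layer transit time is t_i = b_i·n_i / q:
  layer 1 (fractured sandstone): t_1 = 8.70 × 0.14 / 8.433e-05 = 14444 d
  layer 2 (clay): t_2 = 3.32 × 0.05 / 8.433e-05 = 1969 d
  layer 3 (weathered basalt): t_3 = 6.82 × 0.15 / 8.433e-05 = 12131 d
  layer 4 (silty sand): t_4 = 11.9 × 0.17 / 8.433e-05 = 23990 d
Total t = Σ t_i = 52534 days = 143.8 years.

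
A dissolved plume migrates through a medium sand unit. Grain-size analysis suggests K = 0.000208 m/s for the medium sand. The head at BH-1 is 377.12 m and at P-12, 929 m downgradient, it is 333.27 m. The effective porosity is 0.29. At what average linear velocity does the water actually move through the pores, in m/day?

2.93

Convert K: 0.000208 m/s × 86400 = 17.97 m/day.
Hydraulic gradient i = (377.12 − 333.27) / 929 = 43.85 / 929 = 0.04720.
Darcy flux q = K · i = 17.97 × 0.04720 = 0.8483 m/day.
Seepage velocity v = q / n_e = 0.8483 / 0.29 = 2.925 m/day.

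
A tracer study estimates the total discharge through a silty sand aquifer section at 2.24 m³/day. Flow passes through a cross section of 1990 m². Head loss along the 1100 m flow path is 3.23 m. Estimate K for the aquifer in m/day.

0.383

Hydraulic gradient i = Δh / L = 3.23 / 1100 = 0.002936.
From Q = K·A·i, K = Q / (A·i) = 2.24 / (1990 × 0.002936) = 0.3833 m/day.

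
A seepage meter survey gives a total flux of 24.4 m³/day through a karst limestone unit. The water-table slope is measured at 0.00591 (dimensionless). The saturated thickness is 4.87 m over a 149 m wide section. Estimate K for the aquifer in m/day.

Cross-sectional area A = 149 × 4.87 = 725.6 m².
Hydraulic gradient i = 0.00591.
From Q = K·A·i, K = Q / (A·i) = 24.4 / (725.6 × 0.005910) = 5.690 m/day.

5.69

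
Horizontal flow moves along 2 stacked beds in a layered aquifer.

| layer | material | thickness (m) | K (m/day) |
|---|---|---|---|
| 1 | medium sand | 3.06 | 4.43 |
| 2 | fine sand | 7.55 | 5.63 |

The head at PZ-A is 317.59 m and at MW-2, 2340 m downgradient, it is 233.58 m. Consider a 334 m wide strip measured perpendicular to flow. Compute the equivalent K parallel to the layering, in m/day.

Flow is parallel to layering, so each bed carries its own Darcy discharge and the transmissivities add.
Σ(K_i·b_i) = 4.43×3.06 + 5.63×7.55 = 56.06 m²/day.
Total thickness b = 10.61 m, so K_eq = Σ(K_i·b_i)/b = 5.284 m/day.

5.28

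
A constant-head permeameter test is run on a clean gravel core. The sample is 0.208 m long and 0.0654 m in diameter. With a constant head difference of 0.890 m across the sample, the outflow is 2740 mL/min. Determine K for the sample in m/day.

Cross-sectional area A = π·(d/2)² = π × (0.0654/2)² = 0.003359 m².
Convert discharge: 2740 mL/min = 4.567e-05 m³/s.
Darcy's law rearranged: K = Q·L / (A·Δh) = 4.567e-05 × 0.208 / (0.003359 × 0.890) = 0.003177 m/s = 274.5 m/day.

274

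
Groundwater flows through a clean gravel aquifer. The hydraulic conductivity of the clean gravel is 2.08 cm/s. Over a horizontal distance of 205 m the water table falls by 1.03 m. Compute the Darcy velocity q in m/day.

9.03

Convert K: 2.08 cm/s × 864 = 1797 m/day.
Hydraulic gradient i = Δh / L = 1.03 / 205 = 0.005024.
Specific discharge q = K · i = 1797 × 0.005024 = 9.029 m/day.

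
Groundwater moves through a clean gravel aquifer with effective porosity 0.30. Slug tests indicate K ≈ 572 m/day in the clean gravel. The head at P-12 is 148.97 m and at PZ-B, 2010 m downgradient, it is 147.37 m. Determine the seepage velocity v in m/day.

Hydraulic gradient i = (148.97 − 147.37) / 2010 = 1.6 / 2010 = 0.0007960.
Darcy flux q = K · i = 572.0 × 0.0007960 = 0.4553 m/day.
Seepage velocity v = q / n_e = 0.4553 / 0.30 = 1.518 m/day.

1.52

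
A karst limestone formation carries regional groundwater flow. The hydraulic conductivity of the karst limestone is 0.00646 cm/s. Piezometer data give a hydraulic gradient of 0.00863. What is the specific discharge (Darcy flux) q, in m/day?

0.0482

Convert K: 0.00646 cm/s × 864 = 5.581 m/day.
Hydraulic gradient i = 0.00863.
Specific discharge q = K · i = 5.581 × 0.008630 = 0.04817 m/day.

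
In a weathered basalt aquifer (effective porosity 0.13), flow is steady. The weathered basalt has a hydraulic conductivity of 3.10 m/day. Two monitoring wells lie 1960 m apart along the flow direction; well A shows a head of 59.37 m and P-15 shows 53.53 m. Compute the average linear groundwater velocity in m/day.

Hydraulic gradient i = (59.37 − 53.53) / 1960 = 5.84 / 1960 = 0.002980.
Darcy flux q = K · i = 3.100 × 0.002980 = 0.009237 m/day.
Seepage velocity v = q / n_e = 0.009237 / 0.13 = 0.07105 m/day.

0.0711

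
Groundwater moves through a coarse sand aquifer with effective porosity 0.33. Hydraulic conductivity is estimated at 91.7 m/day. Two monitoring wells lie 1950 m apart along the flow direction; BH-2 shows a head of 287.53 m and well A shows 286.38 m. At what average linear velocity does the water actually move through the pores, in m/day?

0.164

Hydraulic gradient i = (287.53 − 286.38) / 1950 = 1.15 / 1950 = 0.0005897.
Darcy flux q = K · i = 91.70 × 0.0005897 = 0.05408 m/day.
Seepage velocity v = q / n_e = 0.05408 / 0.33 = 0.1639 m/day.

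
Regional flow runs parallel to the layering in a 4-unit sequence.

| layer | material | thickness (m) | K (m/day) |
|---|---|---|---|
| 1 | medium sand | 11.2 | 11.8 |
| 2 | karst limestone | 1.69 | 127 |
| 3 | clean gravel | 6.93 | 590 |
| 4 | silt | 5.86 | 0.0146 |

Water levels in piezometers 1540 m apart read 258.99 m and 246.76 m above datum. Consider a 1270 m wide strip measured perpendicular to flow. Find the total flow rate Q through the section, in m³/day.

Flow is parallel to layering, so each bed carries its own Darcy discharge and the transmissivities add.
Σ(K_i·b_i) = 11.8×11.2 + 127×1.69 + 590×6.93 + 0.0146×5.86 = 4436 m²/day.
Hydraulic gradient i = (258.99 − 246.76) / 1540 = 12.23 / 1540 = 0.007942.
Q = Σ(K_i·b_i) · W · i = 4436 × 1270 × 0.007942 = 44736 m³/day.

44700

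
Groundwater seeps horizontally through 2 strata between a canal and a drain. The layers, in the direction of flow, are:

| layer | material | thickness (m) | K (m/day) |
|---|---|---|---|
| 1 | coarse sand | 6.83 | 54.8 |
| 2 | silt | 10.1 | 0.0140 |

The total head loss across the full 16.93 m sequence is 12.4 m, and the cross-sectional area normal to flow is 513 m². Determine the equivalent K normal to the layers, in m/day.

Flow is perpendicular to layering, so the layers act in series and the equivalent K is the thickness-weighted harmonic mean.
Total thickness L = 6.83 + 10.1 = 16.93 m.
Σ(b_i/K_i) = 6.83/54.8 + 10.1/0.0140 = 721.6 d.
K_eq = L / Σ(b_i/K_i) = 16.93 / 721.6 = 0.02346 m/day.

0.0235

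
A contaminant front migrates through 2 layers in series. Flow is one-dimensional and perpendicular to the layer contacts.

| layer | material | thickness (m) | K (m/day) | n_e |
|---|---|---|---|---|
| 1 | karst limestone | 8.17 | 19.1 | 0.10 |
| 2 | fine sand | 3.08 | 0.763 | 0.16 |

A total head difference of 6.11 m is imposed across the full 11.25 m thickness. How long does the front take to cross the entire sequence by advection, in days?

With flow normal to the layers, continuity requires the same specific discharge q through every layer.
Σ(b_i/K_i) = 8.17/19.1 + 3.08/0.763 = 4.464 d.
q = Δh / Σ(b_i/K_i) = 6.11 / 4.464 = 1.369 m/day.
In each layer the seepage velocity is v_i = q/n_i, so the layer transit time is t_i = b_i·n_i / q:
  layer 1 (karst limestone): t_1 = 8.17 × 0.10 / 1.369 = 0.5970 d
  layer 2 (fine sand): t_2 = 3.08 × 0.16 / 1.369 = 0.3601 d
Total t = Σ t_i = 0.9570 days.

0.957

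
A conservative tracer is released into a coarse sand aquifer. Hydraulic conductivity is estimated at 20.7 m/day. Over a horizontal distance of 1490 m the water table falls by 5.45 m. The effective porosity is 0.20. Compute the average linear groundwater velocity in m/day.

Hydraulic gradient i = Δh / L = 5.45 / 1490 = 0.003658.
Darcy flux q = K · i = 20.70 × 0.003658 = 0.07571 m/day.
Seepage velocity v = q / n_e = 0.07571 / 0.20 = 0.3786 m/day.

0.379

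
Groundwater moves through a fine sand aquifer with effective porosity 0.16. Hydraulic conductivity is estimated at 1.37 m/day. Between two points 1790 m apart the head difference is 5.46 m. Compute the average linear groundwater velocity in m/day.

Hydraulic gradient i = Δh / L = 5.46 / 1790 = 0.003050.
Darcy flux q = K · i = 1.370 × 0.003050 = 0.004179 m/day.
Seepage velocity v = q / n_e = 0.004179 / 0.16 = 0.02612 m/day.

0.0261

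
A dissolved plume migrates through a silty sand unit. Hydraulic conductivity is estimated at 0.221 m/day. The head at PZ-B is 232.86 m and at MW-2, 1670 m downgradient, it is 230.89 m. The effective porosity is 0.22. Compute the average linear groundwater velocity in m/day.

Hydraulic gradient i = (232.86 − 230.89) / 1670 = 1.97 / 1670 = 0.001180.
Darcy flux q = K · i = 0.2210 × 0.001180 = 0.0002607 m/day.
Seepage velocity v = q / n_e = 0.0002607 / 0.22 = 0.001185 m/day.

0.00119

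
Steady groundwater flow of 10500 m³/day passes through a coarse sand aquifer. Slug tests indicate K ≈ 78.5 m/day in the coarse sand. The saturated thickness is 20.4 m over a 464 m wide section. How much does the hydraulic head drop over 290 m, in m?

Cross-sectional area A = 464 × 20.4 = 9466 m².
From Q = K·A·i, i = Q / (K·A) = 10500 / (78.50 × 9466) = 0.01413.
Head loss Δh = i · L = 0.01413 × 290 = 4.098 m.

4.10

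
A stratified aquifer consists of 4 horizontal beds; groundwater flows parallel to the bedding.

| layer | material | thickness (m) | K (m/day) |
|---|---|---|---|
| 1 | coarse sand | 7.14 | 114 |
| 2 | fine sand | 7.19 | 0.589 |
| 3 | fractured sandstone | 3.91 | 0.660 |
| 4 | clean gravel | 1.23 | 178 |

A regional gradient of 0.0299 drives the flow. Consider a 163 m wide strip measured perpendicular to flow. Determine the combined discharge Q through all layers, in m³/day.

Flow is parallel to layering, so each bed carries its own Darcy discharge and the transmissivities add.
Σ(K_i·b_i) = 114×7.14 + 0.589×7.19 + 0.660×3.91 + 178×1.23 = 1040 m²/day.
Hydraulic gradient i = 0.0299.
Q = Σ(K_i·b_i) · W · i = 1040 × 163 × 0.02990 = 5067 m³/day.

5070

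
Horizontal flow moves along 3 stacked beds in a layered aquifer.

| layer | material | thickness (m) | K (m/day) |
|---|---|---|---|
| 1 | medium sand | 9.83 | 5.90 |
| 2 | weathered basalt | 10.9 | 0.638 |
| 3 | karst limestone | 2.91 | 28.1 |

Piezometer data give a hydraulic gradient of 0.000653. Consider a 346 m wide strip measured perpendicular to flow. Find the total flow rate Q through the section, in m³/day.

Flow is parallel to layering, so each bed carries its own Darcy discharge and the transmissivities add.
Σ(K_i·b_i) = 5.90×9.83 + 0.638×10.9 + 28.1×2.91 = 146.7 m²/day.
Hydraulic gradient i = 0.000653.
Q = Σ(K_i·b_i) · W · i = 146.7 × 346 × 0.0006530 = 33.15 m³/day.

33.2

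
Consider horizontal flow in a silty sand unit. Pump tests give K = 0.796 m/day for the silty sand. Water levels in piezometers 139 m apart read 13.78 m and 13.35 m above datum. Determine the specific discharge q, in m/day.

0.00246

Hydraulic gradient i = (13.78 − 13.35) / 139 = 0.43 / 139 = 0.003094.
Specific discharge q = K · i = 0.7960 × 0.003094 = 0.002462 m/day.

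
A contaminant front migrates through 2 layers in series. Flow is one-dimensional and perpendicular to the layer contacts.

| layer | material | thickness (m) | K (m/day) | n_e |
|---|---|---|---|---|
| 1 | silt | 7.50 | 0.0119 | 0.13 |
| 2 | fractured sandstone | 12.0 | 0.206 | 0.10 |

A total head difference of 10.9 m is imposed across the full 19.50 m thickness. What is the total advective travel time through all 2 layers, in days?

With flow normal to the layers, continuity requires the same specific discharge q through every layer.
Σ(b_i/K_i) = 7.50/0.0119 + 12.0/0.206 = 688.5 d.
q = Δh / Σ(b_i/K_i) = 10.9 / 688.5 = 0.01583 m/day.
In each layer the seepage velocity is v_i = q/n_i, so the layer transit time is t_i = b_i·n_i / q:
  layer 1 (silt): t_1 = 7.50 × 0.13 / 0.01583 = 61.59 d
  layer 2 (fractured sandstone): t_2 = 12.0 × 0.10 / 0.01583 = 75.80 d
Total t = Σ t_i = 137.4 days.

137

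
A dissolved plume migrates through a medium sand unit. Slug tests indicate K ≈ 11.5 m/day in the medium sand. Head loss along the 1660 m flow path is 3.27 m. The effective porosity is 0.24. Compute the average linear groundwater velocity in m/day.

Hydraulic gradient i = Δh / L = 3.27 / 1660 = 0.001970.
Darcy flux q = K · i = 11.50 × 0.001970 = 0.02265 m/day.
Seepage velocity v = q / n_e = 0.02265 / 0.24 = 0.09439 m/day.

0.0944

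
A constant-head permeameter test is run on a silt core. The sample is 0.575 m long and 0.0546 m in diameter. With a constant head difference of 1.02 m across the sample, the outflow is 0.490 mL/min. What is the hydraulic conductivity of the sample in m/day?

Cross-sectional area A = π·(d/2)² = π × (0.0546/2)² = 0.002341 m².
Convert discharge: 0.490 mL/min = 8.167e-09 m³/s.
Darcy's law rearranged: K = Q·L / (A·Δh) = 8.167e-09 × 0.575 / (0.002341 × 1.02) = 1.966e-06 m/s = 0.1699 m/day.

0.170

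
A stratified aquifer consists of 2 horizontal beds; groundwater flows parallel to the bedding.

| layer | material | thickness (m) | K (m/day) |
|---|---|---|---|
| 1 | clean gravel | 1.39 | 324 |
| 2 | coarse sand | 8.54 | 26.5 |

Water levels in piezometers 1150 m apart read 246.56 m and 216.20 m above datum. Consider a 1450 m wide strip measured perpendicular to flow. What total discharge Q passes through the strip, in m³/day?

25900

Flow is parallel to layering, so each bed carries its own Darcy discharge and the transmissivities add.
Σ(K_i·b_i) = 324×1.39 + 26.5×8.54 = 676.7 m²/day.
Hydraulic gradient i = (246.56 − 216.20) / 1150 = 30.36 / 1150 = 0.02640.
Q = Σ(K_i·b_i) · W · i = 676.7 × 1450 × 0.02640 = 25903 m³/day.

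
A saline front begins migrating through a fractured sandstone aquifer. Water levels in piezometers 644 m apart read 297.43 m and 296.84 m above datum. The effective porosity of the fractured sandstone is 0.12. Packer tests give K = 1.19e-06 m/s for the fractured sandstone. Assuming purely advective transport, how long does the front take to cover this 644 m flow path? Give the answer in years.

2250

Convert K: 1.19e-06 m/s × 86400 = 0.1028 m/day.
Hydraulic gradient i = (297.43 − 296.84) / 644 = 0.59 / 644 = 0.0009161.
Darcy flux q = K · i = 0.1028 × 0.0009161 = 9.419e-05 m/day.
Seepage velocity v = q / n_e = 9.419e-05 / 0.12 = 0.0007850 m/day.
Travel time t = L / v = 644 / 0.0007850 = 8.204e+05 days = 2246 years.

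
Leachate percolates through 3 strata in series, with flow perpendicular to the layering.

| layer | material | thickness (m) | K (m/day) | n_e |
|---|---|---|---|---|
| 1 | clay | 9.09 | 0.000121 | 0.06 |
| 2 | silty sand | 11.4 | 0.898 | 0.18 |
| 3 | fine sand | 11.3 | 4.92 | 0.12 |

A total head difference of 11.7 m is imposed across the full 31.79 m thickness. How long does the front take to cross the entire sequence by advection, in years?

69.5

With flow normal to the layers, continuity requires the same specific discharge q through every layer.
Σ(b_i/K_i) = 9.09/0.000121 + 11.4/0.898 + 11.3/4.92 = 75139 d.
q = Δh / Σ(b_i/K_i) = 11.7 / 75139 = 0.0001557 m/day.
In each layer the seepage velocity is v_i = q/n_i, so the layer transit time is t_i = b_i·n_i / q:
  layer 1 (clay): t_1 = 9.09 × 0.06 / 0.0001557 = 3503 d
  layer 2 (silty sand): t_2 = 11.4 × 0.18 / 0.0001557 = 13178 d
  layer 3 (fine sand): t_3 = 11.3 × 0.12 / 0.0001557 = 8708 d
Total t = Σ t_i = 25389 days = 69.51 years.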